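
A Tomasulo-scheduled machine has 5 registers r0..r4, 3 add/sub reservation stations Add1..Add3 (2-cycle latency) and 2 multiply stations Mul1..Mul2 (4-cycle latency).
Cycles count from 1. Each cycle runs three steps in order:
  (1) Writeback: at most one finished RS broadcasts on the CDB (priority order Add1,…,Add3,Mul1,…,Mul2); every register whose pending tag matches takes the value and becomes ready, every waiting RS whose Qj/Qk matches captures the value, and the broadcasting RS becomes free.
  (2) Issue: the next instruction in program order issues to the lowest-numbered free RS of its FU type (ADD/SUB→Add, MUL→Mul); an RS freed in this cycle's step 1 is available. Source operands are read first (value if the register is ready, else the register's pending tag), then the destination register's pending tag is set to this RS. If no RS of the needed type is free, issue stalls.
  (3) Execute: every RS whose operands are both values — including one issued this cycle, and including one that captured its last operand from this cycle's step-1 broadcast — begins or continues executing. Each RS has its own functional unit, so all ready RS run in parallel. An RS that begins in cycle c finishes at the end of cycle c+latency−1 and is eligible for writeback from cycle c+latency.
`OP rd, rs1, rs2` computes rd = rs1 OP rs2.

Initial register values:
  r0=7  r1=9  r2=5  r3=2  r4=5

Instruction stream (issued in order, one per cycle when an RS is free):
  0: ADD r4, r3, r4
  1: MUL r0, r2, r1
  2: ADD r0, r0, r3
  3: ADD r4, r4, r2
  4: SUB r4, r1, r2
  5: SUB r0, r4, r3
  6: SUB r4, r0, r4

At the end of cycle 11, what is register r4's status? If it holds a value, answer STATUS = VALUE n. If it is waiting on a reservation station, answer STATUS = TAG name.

  c1: issue ADD r4<-Add1  regs: r0:7,r1:9,r2:5,r3:2,r4:Add1
  c2: issue MUL r0<-Mul1  regs: r0:Mul1,r1:9,r2:5,r3:2,r4:Add1
  c3: CDB Add1=7; issue ADD r0<-Add1  regs: r0:Add1,r1:9,r2:5,r3:2,r4:7
  c4: issue ADD r4<-Add2  regs: r0:Add1,r1:9,r2:5,r3:2,r4:Add2
  c5: issue SUB r4<-Add3  regs: r0:Add1,r1:9,r2:5,r3:2,r4:Add3
  c6: CDB Add2=12; issue SUB r0<-Add2  regs: r0:Add2,r1:9,r2:5,r3:2,r4:Add3
  c7: CDB Add3=4; issue SUB r4<-Add3  regs: r0:Add2,r1:9,r2:5,r3:2,r4:Add3
  c8: CDB Mul1=45  regs: r0:Add2,r1:9,r2:5,r3:2,r4:Add3
  c9: CDB Add2=2  regs: r0:2,r1:9,r2:5,r3:2,r4:Add3
  c10: CDB Add1=47  regs: r0:2,r1:9,r2:5,r3:2,r4:Add3
  c11: CDB Add3=-2  regs: r0:2,r1:9,r2:5,r3:2,r4:-2

STATUS = VALUE -2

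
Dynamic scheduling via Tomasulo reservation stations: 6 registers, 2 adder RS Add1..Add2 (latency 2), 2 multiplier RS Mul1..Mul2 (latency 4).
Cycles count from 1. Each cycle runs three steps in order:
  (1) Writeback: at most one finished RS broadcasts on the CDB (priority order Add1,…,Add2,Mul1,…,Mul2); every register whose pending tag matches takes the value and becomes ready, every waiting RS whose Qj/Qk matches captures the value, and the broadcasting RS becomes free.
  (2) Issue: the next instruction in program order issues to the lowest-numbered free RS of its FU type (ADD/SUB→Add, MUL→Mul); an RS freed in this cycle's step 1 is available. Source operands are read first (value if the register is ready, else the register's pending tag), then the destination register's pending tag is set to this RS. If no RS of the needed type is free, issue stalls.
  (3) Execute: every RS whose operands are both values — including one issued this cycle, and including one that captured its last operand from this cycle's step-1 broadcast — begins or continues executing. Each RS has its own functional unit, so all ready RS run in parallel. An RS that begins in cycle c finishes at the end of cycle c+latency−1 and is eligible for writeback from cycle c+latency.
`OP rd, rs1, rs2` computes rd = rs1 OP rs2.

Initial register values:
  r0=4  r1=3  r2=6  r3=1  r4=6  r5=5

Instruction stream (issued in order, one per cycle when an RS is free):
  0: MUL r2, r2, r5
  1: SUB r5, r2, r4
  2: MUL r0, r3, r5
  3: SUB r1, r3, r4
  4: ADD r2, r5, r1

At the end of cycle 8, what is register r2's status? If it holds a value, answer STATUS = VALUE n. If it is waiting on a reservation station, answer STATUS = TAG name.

c1: issue MUL r2<-Mul1 | r0:4,r1:3,r2:Mul1,r3:1,r4:6,r5:5
c2: issue SUB r5<-Add1 | r0:4,r1:3,r2:Mul1,r3:1,r4:6,r5:Add1
c3: issue MUL r0<-Mul2 | r0:Mul2,r1:3,r2:Mul1,r3:1,r4:6,r5:Add1
c4: issue SUB r1<-Add2 | r0:Mul2,r1:Add2,r2:Mul1,r3:1,r4:6,r5:Add1
c5: CDB Mul1=30; stall | r0:Mul2,r1:Add2,r2:30,r3:1,r4:6,r5:Add1
c6: CDB Add2=-5; issue ADD r2<-Add2 | r0:Mul2,r1:-5,r2:Add2,r3:1,r4:6,r5:Add1
c7: CDB Add1=24 | r0:Mul2,r1:-5,r2:Add2,r3:1,r4:6,r5:24
c8: - | r0:Mul2,r1:-5,r2:Add2,r3:1,r4:6,r5:24

STATUS = TAG Add2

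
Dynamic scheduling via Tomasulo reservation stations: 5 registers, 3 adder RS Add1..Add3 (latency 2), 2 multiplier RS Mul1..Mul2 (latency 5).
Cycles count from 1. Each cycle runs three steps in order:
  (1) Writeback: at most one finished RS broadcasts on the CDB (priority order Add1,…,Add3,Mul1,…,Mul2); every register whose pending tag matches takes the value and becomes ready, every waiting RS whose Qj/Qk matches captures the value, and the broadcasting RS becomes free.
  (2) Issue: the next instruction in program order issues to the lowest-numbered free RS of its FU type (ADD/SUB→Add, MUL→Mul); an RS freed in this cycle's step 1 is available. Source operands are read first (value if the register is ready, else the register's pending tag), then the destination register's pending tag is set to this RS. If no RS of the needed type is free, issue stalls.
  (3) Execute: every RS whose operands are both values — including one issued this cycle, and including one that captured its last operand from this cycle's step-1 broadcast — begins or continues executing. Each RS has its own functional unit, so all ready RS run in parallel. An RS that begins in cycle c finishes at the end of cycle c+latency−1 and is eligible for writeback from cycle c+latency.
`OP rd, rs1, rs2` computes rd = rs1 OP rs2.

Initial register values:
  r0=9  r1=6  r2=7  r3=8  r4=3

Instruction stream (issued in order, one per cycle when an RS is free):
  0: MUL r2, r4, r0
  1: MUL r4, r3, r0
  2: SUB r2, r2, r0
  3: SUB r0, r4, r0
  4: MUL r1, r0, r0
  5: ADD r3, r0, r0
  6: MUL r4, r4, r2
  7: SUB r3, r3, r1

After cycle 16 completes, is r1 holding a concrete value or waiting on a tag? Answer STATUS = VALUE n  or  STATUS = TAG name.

STATUS = VALUE 3969

cycle 1: issue MUL r2<-Mul1 // r0:9,r1:6,r2:Mul1,r3:8,r4:3
cycle 2: issue MUL r4<-Mul2 // r0:9,r1:6,r2:Mul1,r3:8,r4:Mul2
cycle 3: issue SUB r2<-Add1 // r0:9,r1:6,r2:Add1,r3:8,r4:Mul2
cycle 4: issue SUB r0<-Add2 // r0:Add2,r1:6,r2:Add1,r3:8,r4:Mul2
cycle 5: stall // r0:Add2,r1:6,r2:Add1,r3:8,r4:Mul2
cycle 6: CDB Mul1=27; issue MUL r1<-Mul1 // r0:Add2,r1:Mul1,r2:Add1,r3:8,r4:Mul2
cycle 7: CDB Mul2=72; issue ADD r3<-Add3 // r0:Add2,r1:Mul1,r2:Add1,r3:Add3,r4:72
cycle 8: CDB Add1=18; issue MUL r4<-Mul2 // r0:Add2,r1:Mul1,r2:18,r3:Add3,r4:Mul2
cycle 9: CDB Add2=63; issue SUB r3<-Add1 // r0:63,r1:Mul1,r2:18,r3:Add1,r4:Mul2
cycle 10: - // r0:63,r1:Mul1,r2:18,r3:Add1,r4:Mul2
cycle 11: CDB Add3=126 // r0:63,r1:Mul1,r2:18,r3:Add1,r4:Mul2
cycle 12: - // r0:63,r1:Mul1,r2:18,r3:Add1,r4:Mul2
cycle 13: CDB Mul2=1296 // r0:63,r1:Mul1,r2:18,r3:Add1,r4:1296
cycle 14: CDB Mul1=3969 // r0:63,r1:3969,r2:18,r3:Add1,r4:1296
cycle 15: - // r0:63,r1:3969,r2:18,r3:Add1,r4:1296
cycle 16: CDB Add1=-3843 // r0:63,r1:3969,r2:18,r3:-3843,r4:1296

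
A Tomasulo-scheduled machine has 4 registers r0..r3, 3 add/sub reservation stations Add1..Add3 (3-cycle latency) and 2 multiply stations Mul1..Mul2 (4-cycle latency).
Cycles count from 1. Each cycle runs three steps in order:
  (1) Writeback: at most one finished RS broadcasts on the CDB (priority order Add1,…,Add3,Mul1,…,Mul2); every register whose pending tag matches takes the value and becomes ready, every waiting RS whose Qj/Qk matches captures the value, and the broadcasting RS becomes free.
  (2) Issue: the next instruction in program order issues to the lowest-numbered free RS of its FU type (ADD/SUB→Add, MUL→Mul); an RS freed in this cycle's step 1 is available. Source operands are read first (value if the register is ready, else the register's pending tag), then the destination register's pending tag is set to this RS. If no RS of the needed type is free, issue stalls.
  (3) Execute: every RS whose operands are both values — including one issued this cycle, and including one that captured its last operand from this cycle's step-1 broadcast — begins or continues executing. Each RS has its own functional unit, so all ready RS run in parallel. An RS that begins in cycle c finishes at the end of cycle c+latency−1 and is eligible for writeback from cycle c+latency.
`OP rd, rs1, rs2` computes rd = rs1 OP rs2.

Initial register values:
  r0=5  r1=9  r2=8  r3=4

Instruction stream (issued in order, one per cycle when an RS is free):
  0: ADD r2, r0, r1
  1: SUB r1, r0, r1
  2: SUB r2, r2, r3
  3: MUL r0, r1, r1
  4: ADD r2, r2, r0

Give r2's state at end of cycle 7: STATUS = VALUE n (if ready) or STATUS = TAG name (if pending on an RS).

  c1: issue ADD r2<-Add1  regs: r0:5,r1:9,r2:Add1,r3:4
  c2: issue SUB r1<-Add2  regs: r0:5,r1:Add2,r2:Add1,r3:4
  c3: issue SUB r2<-Add3  regs: r0:5,r1:Add2,r2:Add3,r3:4
  c4: CDB Add1=14; issue MUL r0<-Mul1  regs: r0:Mul1,r1:Add2,r2:Add3,r3:4
  c5: CDB Add2=-4; issue ADD r2<-Add1  regs: r0:Mul1,r1:-4,r2:Add1,r3:4
  c6: -  regs: r0:Mul1,r1:-4,r2:Add1,r3:4
  c7: CDB Add3=10  regs: r0:Mul1,r1:-4,r2:Add1,r3:4

STATUS = TAG Add1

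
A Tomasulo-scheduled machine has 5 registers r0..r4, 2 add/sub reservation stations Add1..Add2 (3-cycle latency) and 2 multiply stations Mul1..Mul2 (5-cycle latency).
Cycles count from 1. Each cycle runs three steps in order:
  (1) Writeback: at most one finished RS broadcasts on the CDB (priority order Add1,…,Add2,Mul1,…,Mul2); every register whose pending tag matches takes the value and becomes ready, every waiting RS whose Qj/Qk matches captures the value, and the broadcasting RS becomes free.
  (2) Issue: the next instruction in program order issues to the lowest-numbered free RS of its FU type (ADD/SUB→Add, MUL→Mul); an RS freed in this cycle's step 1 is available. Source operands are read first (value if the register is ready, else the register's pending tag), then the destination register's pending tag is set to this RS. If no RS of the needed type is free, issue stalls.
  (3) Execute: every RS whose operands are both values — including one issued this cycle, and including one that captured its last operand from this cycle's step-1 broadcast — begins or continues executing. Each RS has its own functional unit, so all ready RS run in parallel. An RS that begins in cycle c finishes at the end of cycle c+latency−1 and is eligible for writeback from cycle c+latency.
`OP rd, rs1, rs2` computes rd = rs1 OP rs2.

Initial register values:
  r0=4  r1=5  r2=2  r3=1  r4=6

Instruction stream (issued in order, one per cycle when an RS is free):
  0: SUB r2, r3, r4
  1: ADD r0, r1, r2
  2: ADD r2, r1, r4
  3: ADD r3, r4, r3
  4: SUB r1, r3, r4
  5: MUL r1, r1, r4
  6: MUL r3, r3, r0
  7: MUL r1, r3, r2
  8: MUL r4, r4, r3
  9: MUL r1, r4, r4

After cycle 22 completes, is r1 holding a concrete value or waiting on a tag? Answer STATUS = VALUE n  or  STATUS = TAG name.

STATUS = TAG Mul2

c1: issue SUB r2<-Add1 | r0:4,r1:5,r2:Add1,r3:1,r4:6
c2: issue ADD r0<-Add2 | r0:Add2,r1:5,r2:Add1,r3:1,r4:6
c3: stall | r0:Add2,r1:5,r2:Add1,r3:1,r4:6
c4: CDB Add1=-5; issue ADD r2<-Add1 | r0:Add2,r1:5,r2:Add1,r3:1,r4:6
c5: stall | r0:Add2,r1:5,r2:Add1,r3:1,r4:6
c6: stall | r0:Add2,r1:5,r2:Add1,r3:1,r4:6
c7: CDB Add1=11; issue ADD r3<-Add1 | r0:Add2,r1:5,r2:11,r3:Add1,r4:6
c8: CDB Add2=0; issue SUB r1<-Add2 | r0:0,r1:Add2,r2:11,r3:Add1,r4:6
c9: issue MUL r1<-Mul1 | r0:0,r1:Mul1,r2:11,r3:Add1,r4:6
c10: CDB Add1=7; issue MUL r3<-Mul2 | r0:0,r1:Mul1,r2:11,r3:Mul2,r4:6
c11: stall | r0:0,r1:Mul1,r2:11,r3:Mul2,r4:6
c12: stall | r0:0,r1:Mul1,r2:11,r3:Mul2,r4:6
c13: CDB Add2=1; stall | r0:0,r1:Mul1,r2:11,r3:Mul2,r4:6
c14: stall | r0:0,r1:Mul1,r2:11,r3:Mul2,r4:6
c15: CDB Mul2=0; issue MUL r1<-Mul2 | r0:0,r1:Mul2,r2:11,r3:0,r4:6
c16: stall | r0:0,r1:Mul2,r2:11,r3:0,r4:6
c17: stall | r0:0,r1:Mul2,r2:11,r3:0,r4:6
c18: CDB Mul1=6; issue MUL r4<-Mul1 | r0:0,r1:Mul2,r2:11,r3:0,r4:Mul1
c19: stall | r0:0,r1:Mul2,r2:11,r3:0,r4:Mul1
c20: CDB Mul2=0; issue MUL r1<-Mul2 | r0:0,r1:Mul2,r2:11,r3:0,r4:Mul1
c21: - | r0:0,r1:Mul2,r2:11,r3:0,r4:Mul1
c22: - | r0:0,r1:Mul2,r2:11,r3:0,r4:Mul1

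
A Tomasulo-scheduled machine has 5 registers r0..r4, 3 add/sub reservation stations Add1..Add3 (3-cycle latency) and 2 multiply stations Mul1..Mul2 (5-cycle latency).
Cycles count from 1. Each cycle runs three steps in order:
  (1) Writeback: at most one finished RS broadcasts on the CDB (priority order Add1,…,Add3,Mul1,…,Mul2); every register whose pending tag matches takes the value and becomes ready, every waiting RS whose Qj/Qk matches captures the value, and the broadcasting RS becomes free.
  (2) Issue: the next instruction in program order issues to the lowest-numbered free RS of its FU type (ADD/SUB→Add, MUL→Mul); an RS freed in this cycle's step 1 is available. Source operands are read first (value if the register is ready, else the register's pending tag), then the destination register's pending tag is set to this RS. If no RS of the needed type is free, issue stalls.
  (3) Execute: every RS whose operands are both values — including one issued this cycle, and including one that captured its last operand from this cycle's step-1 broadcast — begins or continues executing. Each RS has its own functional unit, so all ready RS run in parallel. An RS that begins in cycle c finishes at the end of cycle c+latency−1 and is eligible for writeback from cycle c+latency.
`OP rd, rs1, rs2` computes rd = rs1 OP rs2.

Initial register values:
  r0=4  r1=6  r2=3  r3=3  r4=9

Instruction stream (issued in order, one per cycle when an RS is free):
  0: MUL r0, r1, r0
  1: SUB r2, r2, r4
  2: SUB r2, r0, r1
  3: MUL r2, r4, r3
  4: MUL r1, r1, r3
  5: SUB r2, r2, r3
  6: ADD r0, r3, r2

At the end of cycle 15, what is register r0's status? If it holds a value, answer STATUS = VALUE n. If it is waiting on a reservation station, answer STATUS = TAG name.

STATUS = TAG Add3

cycle 1: issue MUL r0<-Mul1 // r0:Mul1,r1:6,r2:3,r3:3,r4:9
cycle 2: issue SUB r2<-Add1 // r0:Mul1,r1:6,r2:Add1,r3:3,r4:9
cycle 3: issue SUB r2<-Add2 // r0:Mul1,r1:6,r2:Add2,r3:3,r4:9
cycle 4: issue MUL r2<-Mul2 // r0:Mul1,r1:6,r2:Mul2,r3:3,r4:9
cycle 5: CDB Add1=-6; stall // r0:Mul1,r1:6,r2:Mul2,r3:3,r4:9
cycle 6: CDB Mul1=24; issue MUL r1<-Mul1 // r0:24,r1:Mul1,r2:Mul2,r3:3,r4:9
cycle 7: issue SUB r2<-Add1 // r0:24,r1:Mul1,r2:Add1,r3:3,r4:9
cycle 8: issue ADD r0<-Add3 // r0:Add3,r1:Mul1,r2:Add1,r3:3,r4:9
cycle 9: CDB Add2=18 // r0:Add3,r1:Mul1,r2:Add1,r3:3,r4:9
cycle 10: CDB Mul2=27 // r0:Add3,r1:Mul1,r2:Add1,r3:3,r4:9
cycle 11: CDB Mul1=18 // r0:Add3,r1:18,r2:Add1,r3:3,r4:9
cycle 12: - // r0:Add3,r1:18,r2:Add1,r3:3,r4:9
cycle 13: CDB Add1=24 // r0:Add3,r1:18,r2:24,r3:3,r4:9
cycle 14: - // r0:Add3,r1:18,r2:24,r3:3,r4:9
cycle 15: - // r0:Add3,r1:18,r2:24,r3:3,r4:9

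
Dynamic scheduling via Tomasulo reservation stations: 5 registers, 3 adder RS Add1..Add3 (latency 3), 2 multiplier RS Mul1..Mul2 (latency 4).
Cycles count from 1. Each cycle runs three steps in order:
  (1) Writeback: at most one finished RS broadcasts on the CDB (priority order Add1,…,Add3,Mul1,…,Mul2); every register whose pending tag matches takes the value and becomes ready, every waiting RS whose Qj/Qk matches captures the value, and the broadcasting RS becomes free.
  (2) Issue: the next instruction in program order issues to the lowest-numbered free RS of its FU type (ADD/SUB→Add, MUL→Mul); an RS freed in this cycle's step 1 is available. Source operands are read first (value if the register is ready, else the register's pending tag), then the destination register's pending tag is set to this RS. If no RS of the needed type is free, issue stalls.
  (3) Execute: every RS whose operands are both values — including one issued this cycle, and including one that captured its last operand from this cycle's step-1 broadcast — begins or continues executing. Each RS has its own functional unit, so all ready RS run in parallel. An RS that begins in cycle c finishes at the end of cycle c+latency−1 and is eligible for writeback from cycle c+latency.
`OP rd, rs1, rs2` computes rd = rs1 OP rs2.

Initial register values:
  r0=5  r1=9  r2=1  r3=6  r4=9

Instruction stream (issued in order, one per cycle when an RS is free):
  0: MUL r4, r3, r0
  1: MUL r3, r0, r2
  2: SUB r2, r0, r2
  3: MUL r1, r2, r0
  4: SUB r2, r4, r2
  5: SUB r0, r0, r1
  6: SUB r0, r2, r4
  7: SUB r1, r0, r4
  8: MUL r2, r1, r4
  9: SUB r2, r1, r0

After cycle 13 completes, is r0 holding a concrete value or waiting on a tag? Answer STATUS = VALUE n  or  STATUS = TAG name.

STATUS = VALUE -4

c1: issue MUL r4<-Mul1 | r0:5,r1:9,r2:1,r3:6,r4:Mul1
c2: issue MUL r3<-Mul2 | r0:5,r1:9,r2:1,r3:Mul2,r4:Mul1
c3: issue SUB r2<-Add1 | r0:5,r1:9,r2:Add1,r3:Mul2,r4:Mul1
c4: stall | r0:5,r1:9,r2:Add1,r3:Mul2,r4:Mul1
c5: CDB Mul1=30; issue MUL r1<-Mul1 | r0:5,r1:Mul1,r2:Add1,r3:Mul2,r4:30
c6: CDB Add1=4; issue SUB r2<-Add1 | r0:5,r1:Mul1,r2:Add1,r3:Mul2,r4:30
c7: CDB Mul2=5; issue SUB r0<-Add2 | r0:Add2,r1:Mul1,r2:Add1,r3:5,r4:30
c8: issue SUB r0<-Add3 | r0:Add3,r1:Mul1,r2:Add1,r3:5,r4:30
c9: CDB Add1=26; issue SUB r1<-Add1 | r0:Add3,r1:Add1,r2:26,r3:5,r4:30
c10: CDB Mul1=20; issue MUL r2<-Mul1 | r0:Add3,r1:Add1,r2:Mul1,r3:5,r4:30
c11: stall | r0:Add3,r1:Add1,r2:Mul1,r3:5,r4:30
c12: CDB Add3=-4; issue SUB r2<-Add3 | r0:-4,r1:Add1,r2:Add3,r3:5,r4:30
c13: CDB Add2=-15 | r0:-4,r1:Add1,r2:Add3,r3:5,r4:30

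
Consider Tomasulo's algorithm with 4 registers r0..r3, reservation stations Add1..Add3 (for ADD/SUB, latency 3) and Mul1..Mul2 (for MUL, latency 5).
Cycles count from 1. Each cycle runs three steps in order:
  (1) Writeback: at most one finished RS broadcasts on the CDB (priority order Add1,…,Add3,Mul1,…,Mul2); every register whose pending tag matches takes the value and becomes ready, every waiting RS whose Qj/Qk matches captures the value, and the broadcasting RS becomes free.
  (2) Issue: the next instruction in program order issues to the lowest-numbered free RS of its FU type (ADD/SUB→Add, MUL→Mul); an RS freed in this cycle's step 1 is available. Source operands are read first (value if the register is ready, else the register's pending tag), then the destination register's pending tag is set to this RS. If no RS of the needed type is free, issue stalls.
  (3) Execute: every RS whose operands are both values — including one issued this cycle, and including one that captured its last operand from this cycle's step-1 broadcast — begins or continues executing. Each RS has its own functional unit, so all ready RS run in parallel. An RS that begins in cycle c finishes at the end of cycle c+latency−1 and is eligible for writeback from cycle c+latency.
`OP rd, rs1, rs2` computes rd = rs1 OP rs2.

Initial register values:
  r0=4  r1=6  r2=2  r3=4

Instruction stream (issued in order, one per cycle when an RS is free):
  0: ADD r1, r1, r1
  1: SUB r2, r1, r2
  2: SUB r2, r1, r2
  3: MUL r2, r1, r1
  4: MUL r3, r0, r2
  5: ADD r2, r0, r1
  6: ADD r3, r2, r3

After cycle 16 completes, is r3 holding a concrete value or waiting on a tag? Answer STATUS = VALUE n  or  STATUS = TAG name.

STATUS = TAG Add2

cycle 1: issue ADD r1<-Add1 // r0:4,r1:Add1,r2:2,r3:4
cycle 2: issue SUB r2<-Add2 // r0:4,r1:Add1,r2:Add2,r3:4
cycle 3: issue SUB r2<-Add3 // r0:4,r1:Add1,r2:Add3,r3:4
cycle 4: CDB Add1=12; issue MUL r2<-Mul1 // r0:4,r1:12,r2:Mul1,r3:4
cycle 5: issue MUL r3<-Mul2 // r0:4,r1:12,r2:Mul1,r3:Mul2
cycle 6: issue ADD r2<-Add1 // r0:4,r1:12,r2:Add1,r3:Mul2
cycle 7: CDB Add2=10; issue ADD r3<-Add2 // r0:4,r1:12,r2:Add1,r3:Add2
cycle 8: - // r0:4,r1:12,r2:Add1,r3:Add2
cycle 9: CDB Add1=16 // r0:4,r1:12,r2:16,r3:Add2
cycle 10: CDB Add3=2 // r0:4,r1:12,r2:16,r3:Add2
cycle 11: CDB Mul1=144 // r0:4,r1:12,r2:16,r3:Add2
cycle 12: - // r0:4,r1:12,r2:16,r3:Add2
cycle 13: - // r0:4,r1:12,r2:16,r3:Add2
cycle 14: - // r0:4,r1:12,r2:16,r3:Add2
cycle 15: - // r0:4,r1:12,r2:16,r3:Add2
cycle 16: CDB Mul2=576 // r0:4,r1:12,r2:16,r3:Add2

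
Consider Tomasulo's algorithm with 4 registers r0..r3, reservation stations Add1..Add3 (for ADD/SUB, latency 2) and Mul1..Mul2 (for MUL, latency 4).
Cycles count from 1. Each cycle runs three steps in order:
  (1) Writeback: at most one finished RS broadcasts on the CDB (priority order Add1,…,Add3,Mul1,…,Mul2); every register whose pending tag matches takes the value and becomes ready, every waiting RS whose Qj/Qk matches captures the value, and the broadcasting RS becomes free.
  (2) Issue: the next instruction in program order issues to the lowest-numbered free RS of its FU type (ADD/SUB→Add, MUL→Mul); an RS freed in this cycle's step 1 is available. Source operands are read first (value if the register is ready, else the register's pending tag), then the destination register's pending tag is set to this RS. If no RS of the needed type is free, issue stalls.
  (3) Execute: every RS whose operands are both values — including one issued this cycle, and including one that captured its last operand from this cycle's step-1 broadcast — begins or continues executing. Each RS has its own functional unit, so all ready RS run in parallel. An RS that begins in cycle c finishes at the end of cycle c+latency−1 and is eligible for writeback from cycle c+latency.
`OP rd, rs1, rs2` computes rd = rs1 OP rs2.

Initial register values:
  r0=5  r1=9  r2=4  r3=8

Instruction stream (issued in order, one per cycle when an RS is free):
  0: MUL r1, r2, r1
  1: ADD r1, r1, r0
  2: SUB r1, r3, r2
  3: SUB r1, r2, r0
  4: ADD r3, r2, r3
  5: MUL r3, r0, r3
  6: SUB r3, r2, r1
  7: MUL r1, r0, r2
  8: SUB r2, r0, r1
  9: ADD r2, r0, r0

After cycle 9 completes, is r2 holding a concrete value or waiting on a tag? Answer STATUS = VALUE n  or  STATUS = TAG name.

c1: issue MUL r1<-Mul1 | r0:5,r1:Mul1,r2:4,r3:8
c2: issue ADD r1<-Add1 | r0:5,r1:Add1,r2:4,r3:8
c3: issue SUB r1<-Add2 | r0:5,r1:Add2,r2:4,r3:8
c4: issue SUB r1<-Add3 | r0:5,r1:Add3,r2:4,r3:8
c5: CDB Add2=4; issue ADD r3<-Add2 | r0:5,r1:Add3,r2:4,r3:Add2
c6: CDB Add3=-1; issue MUL r3<-Mul2 | r0:5,r1:-1,r2:4,r3:Mul2
c7: CDB Add2=12; issue SUB r3<-Add2 | r0:5,r1:-1,r2:4,r3:Add2
c8: CDB Mul1=36; issue MUL r1<-Mul1 | r0:5,r1:Mul1,r2:4,r3:Add2
c9: CDB Add2=5; issue SUB r2<-Add2 | r0:5,r1:Mul1,r2:Add2,r3:5

STATUS = TAG Add2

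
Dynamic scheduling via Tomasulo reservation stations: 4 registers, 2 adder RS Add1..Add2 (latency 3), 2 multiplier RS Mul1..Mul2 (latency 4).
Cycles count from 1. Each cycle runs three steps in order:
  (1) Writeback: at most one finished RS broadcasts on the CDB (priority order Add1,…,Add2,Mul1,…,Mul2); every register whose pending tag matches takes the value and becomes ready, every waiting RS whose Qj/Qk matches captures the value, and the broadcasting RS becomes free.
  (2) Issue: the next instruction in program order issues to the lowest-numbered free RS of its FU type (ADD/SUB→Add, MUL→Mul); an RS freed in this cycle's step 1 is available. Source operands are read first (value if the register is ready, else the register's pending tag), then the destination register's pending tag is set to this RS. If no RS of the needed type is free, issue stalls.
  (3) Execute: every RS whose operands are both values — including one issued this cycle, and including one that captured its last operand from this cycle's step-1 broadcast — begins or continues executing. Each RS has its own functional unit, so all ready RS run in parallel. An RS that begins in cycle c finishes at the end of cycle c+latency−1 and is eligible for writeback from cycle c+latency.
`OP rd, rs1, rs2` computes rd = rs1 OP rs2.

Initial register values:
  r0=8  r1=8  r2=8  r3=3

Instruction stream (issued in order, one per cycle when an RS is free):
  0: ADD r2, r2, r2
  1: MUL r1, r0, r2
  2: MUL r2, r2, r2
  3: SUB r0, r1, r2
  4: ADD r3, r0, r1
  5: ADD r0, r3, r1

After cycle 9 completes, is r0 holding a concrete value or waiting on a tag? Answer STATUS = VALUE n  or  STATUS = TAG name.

STATUS = TAG Add1

c1: issue ADD r2<-Add1 | r0:8,r1:8,r2:Add1,r3:3
c2: issue MUL r1<-Mul1 | r0:8,r1:Mul1,r2:Add1,r3:3
c3: issue MUL r2<-Mul2 | r0:8,r1:Mul1,r2:Mul2,r3:3
c4: CDB Add1=16; issue SUB r0<-Add1 | r0:Add1,r1:Mul1,r2:Mul2,r3:3
c5: issue ADD r3<-Add2 | r0:Add1,r1:Mul1,r2:Mul2,r3:Add2
c6: stall | r0:Add1,r1:Mul1,r2:Mul2,r3:Add2
c7: stall | r0:Add1,r1:Mul1,r2:Mul2,r3:Add2
c8: CDB Mul1=128; stall | r0:Add1,r1:128,r2:Mul2,r3:Add2
c9: CDB Mul2=256; stall | r0:Add1,r1:128,r2:256,r3:Add2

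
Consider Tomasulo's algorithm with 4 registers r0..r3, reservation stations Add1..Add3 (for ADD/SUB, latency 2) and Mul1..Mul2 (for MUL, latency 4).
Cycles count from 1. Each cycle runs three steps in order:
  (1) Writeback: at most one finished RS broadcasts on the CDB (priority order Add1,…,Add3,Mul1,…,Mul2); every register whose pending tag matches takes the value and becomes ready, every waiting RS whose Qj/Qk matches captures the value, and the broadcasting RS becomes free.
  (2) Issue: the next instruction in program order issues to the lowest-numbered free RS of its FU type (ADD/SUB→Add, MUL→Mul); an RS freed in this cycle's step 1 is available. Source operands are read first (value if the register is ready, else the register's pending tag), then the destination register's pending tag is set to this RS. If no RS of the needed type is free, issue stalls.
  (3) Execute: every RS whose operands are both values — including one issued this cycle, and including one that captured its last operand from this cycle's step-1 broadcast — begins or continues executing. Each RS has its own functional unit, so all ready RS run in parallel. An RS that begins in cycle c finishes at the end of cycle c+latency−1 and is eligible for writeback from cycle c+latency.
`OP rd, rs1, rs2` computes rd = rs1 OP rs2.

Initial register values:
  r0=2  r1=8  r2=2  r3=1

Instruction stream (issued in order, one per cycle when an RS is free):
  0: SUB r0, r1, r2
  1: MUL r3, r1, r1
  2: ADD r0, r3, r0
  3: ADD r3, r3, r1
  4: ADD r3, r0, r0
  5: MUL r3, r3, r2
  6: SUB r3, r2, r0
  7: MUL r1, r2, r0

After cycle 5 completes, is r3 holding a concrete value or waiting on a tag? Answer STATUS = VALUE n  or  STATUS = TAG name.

cycle 1: issue SUB r0<-Add1 // r0:Add1,r1:8,r2:2,r3:1
cycle 2: issue MUL r3<-Mul1 // r0:Add1,r1:8,r2:2,r3:Mul1
cycle 3: CDB Add1=6; issue ADD r0<-Add1 // r0:Add1,r1:8,r2:2,r3:Mul1
cycle 4: issue ADD r3<-Add2 // r0:Add1,r1:8,r2:2,r3:Add2
cycle 5: issue ADD r3<-Add3 // r0:Add1,r1:8,r2:2,r3:Add3

STATUS = TAG Add3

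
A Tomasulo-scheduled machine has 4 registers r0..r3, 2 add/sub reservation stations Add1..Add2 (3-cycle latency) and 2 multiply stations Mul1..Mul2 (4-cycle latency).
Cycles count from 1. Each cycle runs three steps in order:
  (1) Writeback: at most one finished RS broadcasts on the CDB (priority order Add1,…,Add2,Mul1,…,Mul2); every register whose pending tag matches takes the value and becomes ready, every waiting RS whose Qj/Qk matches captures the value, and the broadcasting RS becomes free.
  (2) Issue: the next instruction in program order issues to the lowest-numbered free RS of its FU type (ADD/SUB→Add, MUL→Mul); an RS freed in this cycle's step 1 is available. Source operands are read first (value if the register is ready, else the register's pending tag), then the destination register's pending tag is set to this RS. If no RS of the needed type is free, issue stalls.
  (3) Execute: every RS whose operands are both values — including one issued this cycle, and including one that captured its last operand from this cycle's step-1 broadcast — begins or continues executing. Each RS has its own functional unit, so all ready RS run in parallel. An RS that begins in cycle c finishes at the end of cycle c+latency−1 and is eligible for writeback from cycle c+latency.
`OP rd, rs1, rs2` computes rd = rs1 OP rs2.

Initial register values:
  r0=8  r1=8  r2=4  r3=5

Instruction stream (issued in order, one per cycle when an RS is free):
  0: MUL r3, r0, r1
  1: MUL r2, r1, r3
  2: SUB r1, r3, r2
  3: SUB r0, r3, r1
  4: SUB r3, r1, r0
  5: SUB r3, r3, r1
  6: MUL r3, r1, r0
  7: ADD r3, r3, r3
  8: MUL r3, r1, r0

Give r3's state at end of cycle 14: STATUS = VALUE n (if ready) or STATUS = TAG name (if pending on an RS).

STATUS = TAG Add1

c1: issue MUL r3<-Mul1 | r0:8,r1:8,r2:4,r3:Mul1
c2: issue MUL r2<-Mul2 | r0:8,r1:8,r2:Mul2,r3:Mul1
c3: issue SUB r1<-Add1 | r0:8,r1:Add1,r2:Mul2,r3:Mul1
c4: issue SUB r0<-Add2 | r0:Add2,r1:Add1,r2:Mul2,r3:Mul1
c5: CDB Mul1=64; stall | r0:Add2,r1:Add1,r2:Mul2,r3:64
c6: stall | r0:Add2,r1:Add1,r2:Mul2,r3:64
c7: stall | r0:Add2,r1:Add1,r2:Mul2,r3:64
c8: stall | r0:Add2,r1:Add1,r2:Mul2,r3:64
c9: CDB Mul2=512; stall | r0:Add2,r1:Add1,r2:512,r3:64
c10: stall | r0:Add2,r1:Add1,r2:512,r3:64
c11: stall | r0:Add2,r1:Add1,r2:512,r3:64
c12: CDB Add1=-448; issue SUB r3<-Add1 | r0:Add2,r1:-448,r2:512,r3:Add1
c13: stall | r0:Add2,r1:-448,r2:512,r3:Add1
c14: stall | r0:Add2,r1:-448,r2:512,r3:Add1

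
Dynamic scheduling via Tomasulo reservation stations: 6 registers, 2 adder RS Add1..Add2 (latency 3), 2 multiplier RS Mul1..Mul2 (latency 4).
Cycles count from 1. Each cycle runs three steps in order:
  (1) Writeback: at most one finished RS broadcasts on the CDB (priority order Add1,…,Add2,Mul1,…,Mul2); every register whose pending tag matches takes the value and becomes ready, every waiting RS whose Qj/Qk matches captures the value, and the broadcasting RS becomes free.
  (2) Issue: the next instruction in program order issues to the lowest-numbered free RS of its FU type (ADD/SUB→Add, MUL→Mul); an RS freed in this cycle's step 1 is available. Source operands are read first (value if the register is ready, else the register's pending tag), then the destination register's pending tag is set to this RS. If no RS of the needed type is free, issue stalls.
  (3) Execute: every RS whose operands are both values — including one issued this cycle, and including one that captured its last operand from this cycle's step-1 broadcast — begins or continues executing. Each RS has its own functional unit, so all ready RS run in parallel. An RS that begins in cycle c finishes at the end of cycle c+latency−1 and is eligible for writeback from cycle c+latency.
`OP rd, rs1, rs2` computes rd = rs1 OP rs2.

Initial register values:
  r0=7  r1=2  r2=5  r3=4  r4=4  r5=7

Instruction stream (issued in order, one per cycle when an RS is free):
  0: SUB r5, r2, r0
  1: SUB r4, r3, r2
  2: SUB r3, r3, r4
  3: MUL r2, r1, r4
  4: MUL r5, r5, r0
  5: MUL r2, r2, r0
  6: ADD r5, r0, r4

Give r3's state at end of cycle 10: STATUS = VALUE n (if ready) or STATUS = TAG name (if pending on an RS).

  c1: issue SUB r5<-Add1  regs: r0:7,r1:2,r2:5,r3:4,r4:4,r5:Add1
  c2: issue SUB r4<-Add2  regs: r0:7,r1:2,r2:5,r3:4,r4:Add2,r5:Add1
  c3: stall  regs: r0:7,r1:2,r2:5,r3:4,r4:Add2,r5:Add1
  c4: CDB Add1=-2; issue SUB r3<-Add1  regs: r0:7,r1:2,r2:5,r3:Add1,r4:Add2,r5:-2
  c5: CDB Add2=-1; issue MUL r2<-Mul1  regs: r0:7,r1:2,r2:Mul1,r3:Add1,r4:-1,r5:-2
  c6: issue MUL r5<-Mul2  regs: r0:7,r1:2,r2:Mul1,r3:Add1,r4:-1,r5:Mul2
  c7: stall  regs: r0:7,r1:2,r2:Mul1,r3:Add1,r4:-1,r5:Mul2
  c8: CDB Add1=5; stall  regs: r0:7,r1:2,r2:Mul1,r3:5,r4:-1,r5:Mul2
  c9: CDB Mul1=-2; issue MUL r2<-Mul1  regs: r0:7,r1:2,r2:Mul1,r3:5,r4:-1,r5:Mul2
  c10: CDB Mul2=-14; issue ADD r5<-Add1  regs: r0:7,r1:2,r2:Mul1,r3:5,r4:-1,r5:Add1

STATUS = VALUE 5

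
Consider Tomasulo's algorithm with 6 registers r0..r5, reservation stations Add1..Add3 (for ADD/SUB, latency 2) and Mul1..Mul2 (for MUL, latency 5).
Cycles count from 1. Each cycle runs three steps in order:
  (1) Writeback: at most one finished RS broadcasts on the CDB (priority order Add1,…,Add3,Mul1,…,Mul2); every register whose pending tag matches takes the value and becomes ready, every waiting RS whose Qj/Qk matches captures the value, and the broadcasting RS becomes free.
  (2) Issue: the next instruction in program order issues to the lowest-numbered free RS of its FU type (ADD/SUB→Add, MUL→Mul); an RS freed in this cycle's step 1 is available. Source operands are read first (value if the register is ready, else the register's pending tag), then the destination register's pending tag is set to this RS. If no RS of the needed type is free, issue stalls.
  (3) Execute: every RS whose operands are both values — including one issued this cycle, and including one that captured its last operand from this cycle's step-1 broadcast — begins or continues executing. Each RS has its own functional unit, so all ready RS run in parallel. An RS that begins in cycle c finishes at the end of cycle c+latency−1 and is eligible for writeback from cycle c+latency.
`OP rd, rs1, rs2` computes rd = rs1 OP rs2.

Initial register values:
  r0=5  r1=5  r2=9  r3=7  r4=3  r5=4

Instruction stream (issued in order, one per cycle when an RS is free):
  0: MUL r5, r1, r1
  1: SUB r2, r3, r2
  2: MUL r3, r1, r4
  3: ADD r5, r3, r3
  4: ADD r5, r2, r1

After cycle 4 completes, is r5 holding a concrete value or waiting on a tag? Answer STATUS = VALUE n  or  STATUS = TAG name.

STATUS = TAG Add1

cycle 1: issue MUL r5<-Mul1 // r0:5,r1:5,r2:9,r3:7,r4:3,r5:Mul1
cycle 2: issue SUB r2<-Add1 // r0:5,r1:5,r2:Add1,r3:7,r4:3,r5:Mul1
cycle 3: issue MUL r3<-Mul2 // r0:5,r1:5,r2:Add1,r3:Mul2,r4:3,r5:Mul1
cycle 4: CDB Add1=-2; issue ADD r5<-Add1 // r0:5,r1:5,r2:-2,r3:Mul2,r4:3,r5:Add1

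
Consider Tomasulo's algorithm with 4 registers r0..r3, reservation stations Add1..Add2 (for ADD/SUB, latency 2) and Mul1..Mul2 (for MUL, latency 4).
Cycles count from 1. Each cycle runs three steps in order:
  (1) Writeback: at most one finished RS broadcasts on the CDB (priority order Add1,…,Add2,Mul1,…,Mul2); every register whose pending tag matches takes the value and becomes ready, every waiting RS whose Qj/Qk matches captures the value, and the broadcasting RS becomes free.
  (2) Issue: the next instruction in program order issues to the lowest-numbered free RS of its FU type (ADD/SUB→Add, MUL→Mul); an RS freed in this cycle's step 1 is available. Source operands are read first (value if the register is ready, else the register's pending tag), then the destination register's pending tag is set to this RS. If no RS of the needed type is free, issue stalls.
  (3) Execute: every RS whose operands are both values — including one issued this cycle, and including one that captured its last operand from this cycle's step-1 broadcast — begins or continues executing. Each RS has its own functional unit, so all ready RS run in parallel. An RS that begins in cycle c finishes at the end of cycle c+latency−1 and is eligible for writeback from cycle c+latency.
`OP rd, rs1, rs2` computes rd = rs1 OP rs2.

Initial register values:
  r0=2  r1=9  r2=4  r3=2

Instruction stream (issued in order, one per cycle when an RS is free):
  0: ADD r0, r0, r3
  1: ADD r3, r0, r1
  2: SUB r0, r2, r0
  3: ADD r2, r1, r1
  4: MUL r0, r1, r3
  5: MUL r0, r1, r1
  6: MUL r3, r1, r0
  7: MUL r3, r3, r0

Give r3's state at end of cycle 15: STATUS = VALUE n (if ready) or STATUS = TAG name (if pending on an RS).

c1: issue ADD r0<-Add1 | r0:Add1,r1:9,r2:4,r3:2
c2: issue ADD r3<-Add2 | r0:Add1,r1:9,r2:4,r3:Add2
c3: CDB Add1=4; issue SUB r0<-Add1 | r0:Add1,r1:9,r2:4,r3:Add2
c4: stall | r0:Add1,r1:9,r2:4,r3:Add2
c5: CDB Add1=0; issue ADD r2<-Add1 | r0:0,r1:9,r2:Add1,r3:Add2
c6: CDB Add2=13; issue MUL r0<-Mul1 | r0:Mul1,r1:9,r2:Add1,r3:13
c7: CDB Add1=18; issue MUL r0<-Mul2 | r0:Mul2,r1:9,r2:18,r3:13
c8: stall | r0:Mul2,r1:9,r2:18,r3:13
c9: stall | r0:Mul2,r1:9,r2:18,r3:13
c10: CDB Mul1=117; issue MUL r3<-Mul1 | r0:Mul2,r1:9,r2:18,r3:Mul1
c11: CDB Mul2=81; issue MUL r3<-Mul2 | r0:81,r1:9,r2:18,r3:Mul2
c12: - | r0:81,r1:9,r2:18,r3:Mul2
c13: - | r0:81,r1:9,r2:18,r3:Mul2
c14: - | r0:81,r1:9,r2:18,r3:Mul2
c15: CDB Mul1=729 | r0:81,r1:9,r2:18,r3:Mul2

STATUS = TAG Mul2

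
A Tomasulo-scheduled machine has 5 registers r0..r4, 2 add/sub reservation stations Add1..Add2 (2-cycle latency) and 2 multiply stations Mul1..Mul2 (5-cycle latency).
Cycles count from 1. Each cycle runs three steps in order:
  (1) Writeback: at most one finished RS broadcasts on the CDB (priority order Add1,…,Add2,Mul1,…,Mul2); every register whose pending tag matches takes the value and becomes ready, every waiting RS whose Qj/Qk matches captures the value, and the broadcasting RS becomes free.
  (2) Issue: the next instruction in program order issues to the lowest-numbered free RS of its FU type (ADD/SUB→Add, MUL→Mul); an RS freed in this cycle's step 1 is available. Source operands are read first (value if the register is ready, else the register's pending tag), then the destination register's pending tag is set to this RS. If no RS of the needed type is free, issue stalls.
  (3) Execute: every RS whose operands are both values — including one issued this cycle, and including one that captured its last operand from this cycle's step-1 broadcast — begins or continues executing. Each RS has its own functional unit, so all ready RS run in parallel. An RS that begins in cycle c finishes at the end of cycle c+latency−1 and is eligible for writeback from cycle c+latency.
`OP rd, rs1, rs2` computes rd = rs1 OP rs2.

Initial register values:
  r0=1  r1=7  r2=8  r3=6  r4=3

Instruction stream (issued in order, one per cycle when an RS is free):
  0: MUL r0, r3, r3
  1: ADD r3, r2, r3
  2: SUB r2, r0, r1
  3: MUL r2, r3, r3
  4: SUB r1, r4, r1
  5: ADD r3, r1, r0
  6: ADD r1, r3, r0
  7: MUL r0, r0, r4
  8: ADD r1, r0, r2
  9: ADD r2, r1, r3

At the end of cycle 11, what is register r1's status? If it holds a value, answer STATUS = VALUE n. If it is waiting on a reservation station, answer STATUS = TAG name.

STATUS = TAG Add1

cycle 1: issue MUL r0<-Mul1 // r0:Mul1,r1:7,r2:8,r3:6,r4:3
cycle 2: issue ADD r3<-Add1 // r0:Mul1,r1:7,r2:8,r3:Add1,r4:3
cycle 3: issue SUB r2<-Add2 // r0:Mul1,r1:7,r2:Add2,r3:Add1,r4:3
cycle 4: CDB Add1=14; issue MUL r2<-Mul2 // r0:Mul1,r1:7,r2:Mul2,r3:14,r4:3
cycle 5: issue SUB r1<-Add1 // r0:Mul1,r1:Add1,r2:Mul2,r3:14,r4:3
cycle 6: CDB Mul1=36; stall // r0:36,r1:Add1,r2:Mul2,r3:14,r4:3
cycle 7: CDB Add1=-4; issue ADD r3<-Add1 // r0:36,r1:-4,r2:Mul2,r3:Add1,r4:3
cycle 8: CDB Add2=29; issue ADD r1<-Add2 // r0:36,r1:Add2,r2:Mul2,r3:Add1,r4:3
cycle 9: CDB Add1=32; issue MUL r0<-Mul1 // r0:Mul1,r1:Add2,r2:Mul2,r3:32,r4:3
cycle 10: CDB Mul2=196; issue ADD r1<-Add1 // r0:Mul1,r1:Add1,r2:196,r3:32,r4:3
cycle 11: CDB Add2=68; issue ADD r2<-Add2 // r0:Mul1,r1:Add1,r2:Add2,r3:32,r4:3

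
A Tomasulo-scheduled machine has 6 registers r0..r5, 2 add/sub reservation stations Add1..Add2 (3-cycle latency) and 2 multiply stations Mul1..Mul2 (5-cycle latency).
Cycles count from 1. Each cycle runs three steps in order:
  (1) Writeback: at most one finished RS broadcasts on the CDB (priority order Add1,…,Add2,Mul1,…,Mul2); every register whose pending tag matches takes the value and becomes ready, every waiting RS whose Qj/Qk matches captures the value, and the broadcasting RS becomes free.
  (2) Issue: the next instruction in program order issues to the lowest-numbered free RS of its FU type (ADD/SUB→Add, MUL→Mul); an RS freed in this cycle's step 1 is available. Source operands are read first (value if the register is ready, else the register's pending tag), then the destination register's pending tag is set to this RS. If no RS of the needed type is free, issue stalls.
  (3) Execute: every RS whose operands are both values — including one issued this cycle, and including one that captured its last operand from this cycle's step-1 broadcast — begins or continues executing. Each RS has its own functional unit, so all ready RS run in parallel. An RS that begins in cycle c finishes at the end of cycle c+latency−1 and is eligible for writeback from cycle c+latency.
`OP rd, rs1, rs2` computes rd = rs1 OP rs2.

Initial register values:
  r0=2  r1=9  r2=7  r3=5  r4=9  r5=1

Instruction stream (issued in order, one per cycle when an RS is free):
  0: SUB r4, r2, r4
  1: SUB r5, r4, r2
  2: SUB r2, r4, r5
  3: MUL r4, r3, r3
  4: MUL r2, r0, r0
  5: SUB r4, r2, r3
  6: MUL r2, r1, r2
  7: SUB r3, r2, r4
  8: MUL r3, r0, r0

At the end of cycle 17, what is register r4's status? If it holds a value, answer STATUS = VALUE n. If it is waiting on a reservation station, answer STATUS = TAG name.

STATUS = VALUE -1

  c1: issue SUB r4<-Add1  regs: r0:2,r1:9,r2:7,r3:5,r4:Add1,r5:1
  c2: issue SUB r5<-Add2  regs: r0:2,r1:9,r2:7,r3:5,r4:Add1,r5:Add2
  c3: stall  regs: r0:2,r1:9,r2:7,r3:5,r4:Add1,r5:Add2
  c4: CDB Add1=-2; issue SUB r2<-Add1  regs: r0:2,r1:9,r2:Add1,r3:5,r4:-2,r5:Add2
  c5: issue MUL r4<-Mul1  regs: r0:2,r1:9,r2:Add1,r3:5,r4:Mul1,r5:Add2
  c6: issue MUL r2<-Mul2  regs: r0:2,r1:9,r2:Mul2,r3:5,r4:Mul1,r5:Add2
  c7: CDB Add2=-9; issue SUB r4<-Add2  regs: r0:2,r1:9,r2:Mul2,r3:5,r4:Add2,r5:-9
  c8: stall  regs: r0:2,r1:9,r2:Mul2,r3:5,r4:Add2,r5:-9
  c9: stall  regs: r0:2,r1:9,r2:Mul2,r3:5,r4:Add2,r5:-9
  c10: CDB Add1=7; stall  regs: r0:2,r1:9,r2:Mul2,r3:5,r4:Add2,r5:-9
  c11: CDB Mul1=25; issue MUL r2<-Mul1  regs: r0:2,r1:9,r2:Mul1,r3:5,r4:Add2,r5:-9
  c12: CDB Mul2=4; issue SUB r3<-Add1  regs: r0:2,r1:9,r2:Mul1,r3:Add1,r4:Add2,r5:-9
  c13: issue MUL r3<-Mul2  regs: r0:2,r1:9,r2:Mul1,r3:Mul2,r4:Add2,r5:-9
  c14: -  regs: r0:2,r1:9,r2:Mul1,r3:Mul2,r4:Add2,r5:-9
  c15: CDB Add2=-1  regs: r0:2,r1:9,r2:Mul1,r3:Mul2,r4:-1,r5:-9
  c16: -  regs: r0:2,r1:9,r2:Mul1,r3:Mul2,r4:-1,r5:-9
  c17: CDB Mul1=36  regs: r0:2,r1:9,r2:36,r3:Mul2,r4:-1,r5:-9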